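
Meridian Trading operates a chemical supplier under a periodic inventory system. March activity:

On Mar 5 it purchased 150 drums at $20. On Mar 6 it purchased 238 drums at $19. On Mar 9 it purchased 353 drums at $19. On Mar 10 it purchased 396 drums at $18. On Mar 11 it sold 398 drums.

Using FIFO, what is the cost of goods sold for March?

Mar 11, 398 sold [FIFO — oldest first]: 150 @ $20 + 238 @ $19 + 10 @ $19 = $7,712
Ending inventory: 343 @ $19 + 396 @ $18 = $13,645

COGS = $7,712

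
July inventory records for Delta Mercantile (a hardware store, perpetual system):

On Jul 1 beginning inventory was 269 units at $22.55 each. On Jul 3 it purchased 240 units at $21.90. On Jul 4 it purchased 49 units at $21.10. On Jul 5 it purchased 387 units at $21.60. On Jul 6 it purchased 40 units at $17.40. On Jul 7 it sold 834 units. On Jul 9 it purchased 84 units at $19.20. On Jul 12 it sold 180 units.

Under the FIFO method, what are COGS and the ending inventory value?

Jul 7, 834 sold [FIFO — oldest first]: 269 @ $22.55 + 240 @ $21.90 + 49 @ $21.10 + 276 @ $21.60 = $18,317.45
Jul 12, 180 sold [FIFO — oldest first]: 111 @ $21.60 + 40 @ $17.40 + 29 @ $19.20 = $3,650.40
Total COGS = $18,317.45 + $3,650.40 = $21,967.85
Ending inventory: 55 @ $19.20 = $1,056.00
Check: goods available $23,023.85 = COGS $21,967.85 + ending $1,056.00

COGS = $21,967.85; ending inventory = $1,056.00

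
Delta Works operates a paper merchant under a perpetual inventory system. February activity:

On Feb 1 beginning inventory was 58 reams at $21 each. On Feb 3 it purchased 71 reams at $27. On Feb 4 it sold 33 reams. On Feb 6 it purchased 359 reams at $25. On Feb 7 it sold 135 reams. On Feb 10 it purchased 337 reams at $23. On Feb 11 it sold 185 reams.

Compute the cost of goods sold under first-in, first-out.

Feb 4, 33 sold [FIFO — oldest first]: 33 @ $21 = $693
Feb 7, 135 sold [FIFO — oldest first]: 25 @ $21 + 71 @ $27 + 39 @ $25 = $3,417
Feb 11, 185 sold [FIFO — oldest first]: 185 @ $25 = $4,625
Total COGS = $693 + $3,417 + $4,625 = $8,735
Ending inventory: 135 @ $25 + 337 @ $23 = $11,126

COGS = $8,735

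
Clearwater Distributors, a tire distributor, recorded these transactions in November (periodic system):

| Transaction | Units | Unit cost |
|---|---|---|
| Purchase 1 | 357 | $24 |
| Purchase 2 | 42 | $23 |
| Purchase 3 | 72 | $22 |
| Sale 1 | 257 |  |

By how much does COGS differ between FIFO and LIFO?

$186

FIFO COGS: 257 @ $24 = $6,168
LIFO COGS: 72 @ $22 + 42 @ $23 + 143 @ $24 = $5,982
Difference = |$6,168 − $5,982| = $186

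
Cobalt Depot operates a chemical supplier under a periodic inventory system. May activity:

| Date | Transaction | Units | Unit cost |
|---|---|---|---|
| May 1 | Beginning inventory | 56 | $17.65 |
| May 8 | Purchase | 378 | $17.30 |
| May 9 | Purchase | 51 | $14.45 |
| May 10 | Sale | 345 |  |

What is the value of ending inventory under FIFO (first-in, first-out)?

May 10, 345 sold [FIFO — oldest first]: 56 @ $17.65 + 289 @ $17.30 = $5,988.10
Ending inventory: 89 @ $17.30 + 51 @ $14.45 = $2,276.65

Ending inventory = $2,276.65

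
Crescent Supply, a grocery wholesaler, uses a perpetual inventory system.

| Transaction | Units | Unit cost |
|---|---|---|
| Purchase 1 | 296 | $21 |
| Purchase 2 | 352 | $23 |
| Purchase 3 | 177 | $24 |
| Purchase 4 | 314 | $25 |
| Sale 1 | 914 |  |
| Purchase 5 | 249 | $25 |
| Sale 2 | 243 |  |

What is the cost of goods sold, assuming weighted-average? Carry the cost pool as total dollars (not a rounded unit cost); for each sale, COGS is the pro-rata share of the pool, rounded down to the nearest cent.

After Purchase 1: 296 on hand, pool $6,216.00 (≈ $21.0000 each)
After Purchase 2: 648 on hand, pool $14,312.00 (≈ $22.0864 each)
After Purchase 3: 825 on hand, pool $18,560.00 (≈ $22.4970 each)
After Purchase 4: 1139 on hand, pool $26,410.00 (≈ $23.1870 each)
Sale 1, sell 914: 914/1139 × $26,410.00 → $21,192.92
After Purchase 5: 474 on hand, pool $11,442.08 (≈ $24.1394 each)
Sale 2, sell 243: 243/474 × $11,442.08 → $5,865.87
Total COGS = $21,192.92 + $5,865.87 = $27,058.79
Ending inventory (cost pool remaining) = $5,576.21
Check: goods available $32,635.00 = COGS $27,058.79 + ending $5,576.21

COGS = $27,058.79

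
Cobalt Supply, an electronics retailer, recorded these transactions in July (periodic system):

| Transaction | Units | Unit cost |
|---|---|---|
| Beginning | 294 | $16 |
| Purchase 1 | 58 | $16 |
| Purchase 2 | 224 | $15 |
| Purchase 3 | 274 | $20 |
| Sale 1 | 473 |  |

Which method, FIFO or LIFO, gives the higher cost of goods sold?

FIFO COGS: 294 @ $16 + 58 @ $16 + 121 @ $15 = $7,447
LIFO COGS: 274 @ $20 + 199 @ $15 = $8,465

LIFO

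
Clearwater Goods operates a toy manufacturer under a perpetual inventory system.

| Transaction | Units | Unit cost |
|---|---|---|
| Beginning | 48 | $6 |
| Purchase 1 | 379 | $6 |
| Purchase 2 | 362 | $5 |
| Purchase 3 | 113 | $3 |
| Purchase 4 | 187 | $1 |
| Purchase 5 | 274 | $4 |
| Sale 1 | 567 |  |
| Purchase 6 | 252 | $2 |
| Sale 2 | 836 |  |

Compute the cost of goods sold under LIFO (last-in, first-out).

COGS = $5,226

Sale 1 (567) [LIFO — newest first]: 274 @ $4 + 187 @ $1 + 106 @ $3 = $1,601
Sale 2 (836) [LIFO — newest first]: 252 @ $2 + 7 @ $3 + 362 @ $5 + 215 @ $6 = $3,625
Total COGS = $1,601 + $3,625 = $5,226
Ending inventory: 48 @ $6 + 164 @ $6 = $1,272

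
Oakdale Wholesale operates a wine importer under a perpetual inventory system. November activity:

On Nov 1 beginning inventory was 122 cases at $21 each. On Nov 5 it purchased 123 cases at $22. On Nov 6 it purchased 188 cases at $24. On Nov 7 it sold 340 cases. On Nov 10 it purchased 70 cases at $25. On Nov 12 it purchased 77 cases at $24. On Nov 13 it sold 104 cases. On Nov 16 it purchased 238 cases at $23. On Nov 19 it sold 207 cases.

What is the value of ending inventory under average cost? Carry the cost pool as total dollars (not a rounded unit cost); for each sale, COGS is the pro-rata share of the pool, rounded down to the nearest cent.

Ending inventory = $3,886.19

After Nov 1: 122 on hand, pool $2,562.00 (≈ $21.0000 each)
After Nov 5: 245 on hand, pool $5,268.00 (≈ $21.5020 each)
After Nov 6: 433 on hand, pool $9,780.00 (≈ $22.5866 each)
Nov 7, sell 340: 340/433 × $9,780.00 → $7,679.44
After Nov 10: 163 on hand, pool $3,850.56 (≈ $23.6231 each)
After Nov 12: 240 on hand, pool $5,698.56 (≈ $23.7440 each)
Nov 13, sell 104: 104/240 × $5,698.56 → $2,469.37
After Nov 16: 374 on hand, pool $8,703.19 (≈ $23.2706 each)
Nov 19, sell 207: 207/374 × $8,703.19 → $4,817.00
Total COGS = $7,679.44 + $2,469.37 + $4,817.00 = $14,965.81
Ending inventory (cost pool remaining) = $3,886.19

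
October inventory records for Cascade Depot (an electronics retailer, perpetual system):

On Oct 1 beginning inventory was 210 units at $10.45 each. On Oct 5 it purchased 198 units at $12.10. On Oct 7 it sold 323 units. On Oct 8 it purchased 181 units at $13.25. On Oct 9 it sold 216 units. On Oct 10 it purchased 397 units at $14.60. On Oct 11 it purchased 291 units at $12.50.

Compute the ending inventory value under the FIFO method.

Oct 7, 323 sold [FIFO — oldest first]: 210 @ $10.45 + 113 @ $12.10 = $3,561.80
Oct 9, 216 sold [FIFO — oldest first]: 85 @ $12.10 + 131 @ $13.25 = $2,764.25
Total COGS = $3,561.80 + $2,764.25 = $6,326.05
Ending inventory: 50 @ $13.25 + 397 @ $14.60 + 291 @ $12.50 = $10,096.20

Ending inventory = $10,096.20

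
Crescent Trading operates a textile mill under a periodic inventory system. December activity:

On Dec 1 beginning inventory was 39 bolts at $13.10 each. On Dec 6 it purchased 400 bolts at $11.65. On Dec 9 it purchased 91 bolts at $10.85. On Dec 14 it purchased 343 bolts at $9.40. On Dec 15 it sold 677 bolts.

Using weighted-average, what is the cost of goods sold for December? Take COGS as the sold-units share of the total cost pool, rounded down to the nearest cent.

COGS = $7,275.96

Dec 15, sell 677: 677/873 × $9,382.45 → $7,275.96
Ending inventory (cost pool remaining) = $2,106.49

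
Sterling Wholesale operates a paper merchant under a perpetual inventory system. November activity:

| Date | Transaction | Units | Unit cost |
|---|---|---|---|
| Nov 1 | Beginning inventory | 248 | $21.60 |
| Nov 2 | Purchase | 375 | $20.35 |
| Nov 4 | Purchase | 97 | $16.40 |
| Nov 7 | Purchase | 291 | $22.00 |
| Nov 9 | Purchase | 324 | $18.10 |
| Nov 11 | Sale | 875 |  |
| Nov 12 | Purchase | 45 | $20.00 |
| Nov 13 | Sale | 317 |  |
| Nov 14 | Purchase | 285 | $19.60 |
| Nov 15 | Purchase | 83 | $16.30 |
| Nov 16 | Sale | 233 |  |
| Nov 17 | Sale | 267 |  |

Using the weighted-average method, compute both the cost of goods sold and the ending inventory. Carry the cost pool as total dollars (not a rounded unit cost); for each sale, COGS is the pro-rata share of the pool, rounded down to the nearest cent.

COGS = $33,604.68; ending inventory = $1,079.47

After Nov 1: 248 on hand, pool $5,356.80 (≈ $21.6000 each)
After Nov 2: 623 on hand, pool $12,988.05 (≈ $20.8476 each)
After Nov 4: 720 on hand, pool $14,578.85 (≈ $20.2484 each)
After Nov 7: 1011 on hand, pool $20,980.85 (≈ $20.7526 each)
After Nov 9: 1335 on hand, pool $26,845.25 (≈ $20.1088 each)
Nov 11, sell 875: 875/1335 × $26,845.25 → $17,595.20
After Nov 12: 505 on hand, pool $10,150.05 (≈ $20.0991 each)
Nov 13, sell 317: 317/505 × $10,150.05 → $6,371.41
After Nov 14: 473 on hand, pool $9,364.64 (≈ $19.7984 each)
After Nov 15: 556 on hand, pool $10,717.54 (≈ $19.2762 each)
Nov 16, sell 233: 233/556 × $10,717.54 → $4,491.34
Nov 17, sell 267: 267/323 × $6,226.20 → $5,146.73
Total COGS = $17,595.20 + $6,371.41 + $4,491.34 + $5,146.73 = $33,604.68
Ending inventory (cost pool remaining) = $1,079.47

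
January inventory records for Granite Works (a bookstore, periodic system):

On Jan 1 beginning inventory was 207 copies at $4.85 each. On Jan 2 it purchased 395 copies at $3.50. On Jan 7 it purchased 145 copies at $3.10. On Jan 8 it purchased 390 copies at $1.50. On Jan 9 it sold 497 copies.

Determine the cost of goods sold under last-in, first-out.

COGS = $916.70

Jan 9, 497 sold [LIFO — newest first]: 390 @ $1.50 + 107 @ $3.10 = $916.70
Ending inventory: 207 @ $4.85 + 395 @ $3.50 + 38 @ $3.10 = $2,504.25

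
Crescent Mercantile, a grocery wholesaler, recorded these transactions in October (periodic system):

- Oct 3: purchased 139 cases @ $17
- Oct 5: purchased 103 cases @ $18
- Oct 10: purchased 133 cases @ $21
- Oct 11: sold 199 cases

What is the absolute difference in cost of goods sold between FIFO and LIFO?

$538

FIFO COGS: 139 @ $17 + 60 @ $18 = $3,443
LIFO COGS: 133 @ $21 + 66 @ $18 = $3,981
Difference = |$3,443 − $3,981| = $538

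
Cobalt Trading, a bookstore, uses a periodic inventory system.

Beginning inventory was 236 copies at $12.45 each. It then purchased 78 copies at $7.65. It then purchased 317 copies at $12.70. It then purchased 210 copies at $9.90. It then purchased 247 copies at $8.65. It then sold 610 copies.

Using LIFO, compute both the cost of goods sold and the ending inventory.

Sale 1 (610) [LIFO — newest first]: 247 @ $8.65 + 210 @ $9.90 + 153 @ $12.70 = $6,158.65
Ending inventory: 236 @ $12.45 + 78 @ $7.65 + 164 @ $12.70 = $5,617.70
Check: goods available $11,776.35 = COGS $6,158.65 + ending $5,617.70

COGS = $6,158.65; ending inventory = $5,617.70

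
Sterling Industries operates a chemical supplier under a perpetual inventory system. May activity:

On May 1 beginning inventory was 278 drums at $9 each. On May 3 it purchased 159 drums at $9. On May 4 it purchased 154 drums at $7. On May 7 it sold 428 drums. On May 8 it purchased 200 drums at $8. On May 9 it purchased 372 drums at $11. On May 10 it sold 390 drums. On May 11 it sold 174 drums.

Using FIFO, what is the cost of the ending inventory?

May 7, 428 sold [FIFO — oldest first]: 278 @ $9 + 150 @ $9 = $3,852
May 10, 390 sold [FIFO — oldest first]: 9 @ $9 + 154 @ $7 + 200 @ $8 + 27 @ $11 = $3,056
May 11, 174 sold [FIFO — oldest first]: 174 @ $11 = $1,914
Total COGS = $3,852 + $3,056 + $1,914 = $8,822
Ending inventory: 171 @ $11 = $1,881

Ending inventory = $1,881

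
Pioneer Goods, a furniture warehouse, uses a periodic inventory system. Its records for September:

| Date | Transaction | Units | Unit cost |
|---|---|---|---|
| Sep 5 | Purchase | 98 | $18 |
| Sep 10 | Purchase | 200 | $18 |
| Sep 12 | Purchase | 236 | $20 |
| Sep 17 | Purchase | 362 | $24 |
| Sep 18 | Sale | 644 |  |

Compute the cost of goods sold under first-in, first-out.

Sep 18, 644 sold [FIFO — oldest first]: 98 @ $18 + 200 @ $18 + 236 @ $20 + 110 @ $24 = $12,724
Ending inventory: 252 @ $24 = $6,048
Check: goods available $18,772 = COGS $12,724 + ending $6,048

COGS = $12,724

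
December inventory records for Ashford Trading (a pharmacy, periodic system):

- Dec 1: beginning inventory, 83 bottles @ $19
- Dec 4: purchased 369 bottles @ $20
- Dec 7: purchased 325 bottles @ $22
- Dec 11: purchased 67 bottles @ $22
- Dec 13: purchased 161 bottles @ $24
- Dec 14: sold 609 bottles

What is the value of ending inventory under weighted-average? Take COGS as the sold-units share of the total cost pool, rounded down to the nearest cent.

Dec 14, sell 609: 609/1005 × $21,445.00 → $12,995.02
Ending inventory (cost pool remaining) = $8,449.98

Ending inventory = $8,449.98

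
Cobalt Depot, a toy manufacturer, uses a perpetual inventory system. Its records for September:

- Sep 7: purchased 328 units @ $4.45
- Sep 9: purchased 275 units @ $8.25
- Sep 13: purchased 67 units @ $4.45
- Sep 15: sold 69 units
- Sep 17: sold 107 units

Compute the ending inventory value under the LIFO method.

Sep 15, 69 sold [LIFO — newest first]: 67 @ $4.45 + 2 @ $8.25 = $314.65
Sep 17, 107 sold [LIFO — newest first]: 107 @ $8.25 = $882.75
Total COGS = $314.65 + $882.75 = $1,197.40
Ending inventory: 328 @ $4.45 + 166 @ $8.25 = $2,829.10

Ending inventory = $2,829.10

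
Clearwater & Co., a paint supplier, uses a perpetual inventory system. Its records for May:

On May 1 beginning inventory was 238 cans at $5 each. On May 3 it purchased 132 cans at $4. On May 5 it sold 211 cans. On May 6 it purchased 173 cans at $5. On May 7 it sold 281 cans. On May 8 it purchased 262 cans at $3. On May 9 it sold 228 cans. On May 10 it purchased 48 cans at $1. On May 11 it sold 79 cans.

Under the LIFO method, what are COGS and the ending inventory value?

May 5, 211 sold [LIFO — newest first]: 132 @ $4 + 79 @ $5 = $923
May 7, 281 sold [LIFO — newest first]: 173 @ $5 + 108 @ $5 = $1,405
May 9, 228 sold [LIFO — newest first]: 228 @ $3 = $684
May 11, 79 sold [LIFO — newest first]: 48 @ $1 + 31 @ $3 = $141
Total COGS = $923 + $1,405 + $684 + $141 = $3,153
Ending inventory: 51 @ $5 + 3 @ $3 = $264
Check: goods available $3,417 = COGS $3,153 + ending $264

COGS = $3,153; ending inventory = $264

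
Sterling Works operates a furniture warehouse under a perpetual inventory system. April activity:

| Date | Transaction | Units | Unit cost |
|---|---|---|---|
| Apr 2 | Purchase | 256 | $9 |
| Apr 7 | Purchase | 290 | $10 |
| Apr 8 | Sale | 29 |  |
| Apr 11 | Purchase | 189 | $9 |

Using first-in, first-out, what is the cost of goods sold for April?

Apr 8, 29 sold [FIFO — oldest first]: 29 @ $9 = $261
Ending inventory: 227 @ $9 + 290 @ $10 + 189 @ $9 = $6,644

COGS = $261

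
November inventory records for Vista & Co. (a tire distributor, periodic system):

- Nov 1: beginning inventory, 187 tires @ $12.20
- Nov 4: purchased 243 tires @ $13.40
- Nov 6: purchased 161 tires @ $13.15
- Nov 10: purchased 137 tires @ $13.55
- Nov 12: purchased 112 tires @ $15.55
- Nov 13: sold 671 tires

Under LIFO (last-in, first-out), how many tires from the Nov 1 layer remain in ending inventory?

Nov 13, 671 sold [LIFO — newest first]: 112 @ $15.55 + 137 @ $13.55 + 161 @ $13.15 + 243 @ $13.40 + 18 @ $12.20 = $9,190.90
Ending inventory: 169 @ $12.20 = $2,061.80

169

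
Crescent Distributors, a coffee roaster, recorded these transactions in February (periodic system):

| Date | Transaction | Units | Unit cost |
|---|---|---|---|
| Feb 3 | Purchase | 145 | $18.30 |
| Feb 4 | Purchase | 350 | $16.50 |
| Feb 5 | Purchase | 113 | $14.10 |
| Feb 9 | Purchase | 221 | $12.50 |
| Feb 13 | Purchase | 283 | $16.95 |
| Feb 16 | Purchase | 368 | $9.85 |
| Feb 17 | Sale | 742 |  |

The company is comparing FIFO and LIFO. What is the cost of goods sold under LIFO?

COGS = $9,559.15

FIFO COGS: 145 @ $18.30 + 350 @ $16.50 + 113 @ $14.10 + 134 @ $12.50 = $11,696.80
LIFO COGS: 368 @ $9.85 + 283 @ $16.95 + 91 @ $12.50 = $9,559.15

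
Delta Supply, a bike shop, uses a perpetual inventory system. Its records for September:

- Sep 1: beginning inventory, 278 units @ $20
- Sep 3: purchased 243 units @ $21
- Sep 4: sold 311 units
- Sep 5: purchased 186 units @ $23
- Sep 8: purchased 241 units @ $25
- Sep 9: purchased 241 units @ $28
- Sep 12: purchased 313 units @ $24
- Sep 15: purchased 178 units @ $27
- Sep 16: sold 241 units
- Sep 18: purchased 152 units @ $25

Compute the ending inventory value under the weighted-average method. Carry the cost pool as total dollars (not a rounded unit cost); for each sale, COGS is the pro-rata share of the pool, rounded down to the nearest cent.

Ending inventory = $31,540.19

After Sep 1: 278 on hand, pool $5,560.00 (≈ $20.0000 each)
After Sep 3: 521 on hand, pool $10,663.00 (≈ $20.4664 each)
Sep 4, sell 311: 311/521 × $10,663.00 → $6,365.05
After Sep 5: 396 on hand, pool $8,575.95 (≈ $21.6564 each)
After Sep 8: 637 on hand, pool $14,600.95 (≈ $22.9214 each)
After Sep 9: 878 on hand, pool $21,348.95 (≈ $24.3154 each)
After Sep 12: 1191 on hand, pool $28,860.95 (≈ $24.2325 each)
After Sep 15: 1369 on hand, pool $33,666.95 (≈ $24.5924 each)
Sep 16, sell 241: 241/1369 × $33,666.95 → $5,926.76
After Sep 18: 1280 on hand, pool $31,540.19 (≈ $24.6408 each)
Total COGS = $6,365.05 + $5,926.76 = $12,291.81
Ending inventory (cost pool remaining) = $31,540.19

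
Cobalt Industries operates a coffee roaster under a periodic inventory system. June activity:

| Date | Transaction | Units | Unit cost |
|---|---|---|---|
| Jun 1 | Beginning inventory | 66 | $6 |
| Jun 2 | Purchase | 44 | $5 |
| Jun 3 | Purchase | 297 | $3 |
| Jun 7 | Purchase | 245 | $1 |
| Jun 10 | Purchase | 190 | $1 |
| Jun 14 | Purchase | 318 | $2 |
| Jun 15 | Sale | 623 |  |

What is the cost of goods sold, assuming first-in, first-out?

Jun 15, 623 sold [FIFO — oldest first]: 66 @ $6 + 44 @ $5 + 297 @ $3 + 216 @ $1 = $1,723
Ending inventory: 29 @ $1 + 190 @ $1 + 318 @ $2 = $855

COGS = $1,723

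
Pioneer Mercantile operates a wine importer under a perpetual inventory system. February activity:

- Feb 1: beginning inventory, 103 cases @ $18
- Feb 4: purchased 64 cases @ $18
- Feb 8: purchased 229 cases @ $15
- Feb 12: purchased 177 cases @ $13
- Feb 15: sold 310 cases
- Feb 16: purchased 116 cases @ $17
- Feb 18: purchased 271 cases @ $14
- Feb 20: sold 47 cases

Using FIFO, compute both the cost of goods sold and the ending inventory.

Feb 15, 310 sold [FIFO — oldest first]: 103 @ $18 + 64 @ $18 + 143 @ $15 = $5,151
Feb 20, 47 sold [FIFO — oldest first]: 47 @ $15 = $705
Total COGS = $5,151 + $705 = $5,856
Ending inventory: 39 @ $15 + 177 @ $13 + 116 @ $17 + 271 @ $14 = $8,652
Check: goods available $14,508 = COGS $5,856 + ending $8,652

COGS = $5,856; ending inventory = $8,652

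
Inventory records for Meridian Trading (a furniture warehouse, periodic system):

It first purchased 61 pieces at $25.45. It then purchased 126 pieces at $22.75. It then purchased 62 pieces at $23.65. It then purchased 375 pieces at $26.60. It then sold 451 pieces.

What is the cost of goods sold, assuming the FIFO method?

Sale 1 (451) [FIFO — oldest first]: 61 @ $25.45 + 126 @ $22.75 + 62 @ $23.65 + 202 @ $26.60 = $11,258.45
Ending inventory: 173 @ $26.60 = $4,601.80

COGS = $11,258.45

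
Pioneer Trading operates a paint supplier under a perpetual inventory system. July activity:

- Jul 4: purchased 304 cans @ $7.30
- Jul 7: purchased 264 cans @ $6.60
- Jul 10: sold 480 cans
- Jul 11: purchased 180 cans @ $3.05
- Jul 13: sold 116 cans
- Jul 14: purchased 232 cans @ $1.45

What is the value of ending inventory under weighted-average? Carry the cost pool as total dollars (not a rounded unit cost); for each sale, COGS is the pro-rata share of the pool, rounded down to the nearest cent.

After Jul 4: 304 on hand, pool $2,219.20 (≈ $7.3000 each)
After Jul 7: 568 on hand, pool $3,961.60 (≈ $6.9746 each)
Jul 10, sell 480: 480/568 × $3,961.60 → $3,347.83
After Jul 11: 268 on hand, pool $1,162.77 (≈ $4.3387 each)
Jul 13, sell 116: 116/268 × $1,162.77 → $503.28
After Jul 14: 384 on hand, pool $995.89 (≈ $2.5935 each)
Total COGS = $3,347.83 + $503.28 = $3,851.11
Ending inventory (cost pool remaining) = $995.89

Ending inventory = $995.89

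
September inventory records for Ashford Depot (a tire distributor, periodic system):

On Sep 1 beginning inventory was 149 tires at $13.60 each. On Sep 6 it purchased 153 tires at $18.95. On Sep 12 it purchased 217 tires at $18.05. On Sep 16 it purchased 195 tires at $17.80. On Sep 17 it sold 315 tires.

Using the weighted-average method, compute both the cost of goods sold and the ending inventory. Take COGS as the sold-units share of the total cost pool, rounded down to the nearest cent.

COGS = $5,432.47; ending inventory = $6,881.13

Sep 17, sell 315: 315/714 × $12,313.60 → $5,432.47
Ending inventory (cost pool remaining) = $6,881.13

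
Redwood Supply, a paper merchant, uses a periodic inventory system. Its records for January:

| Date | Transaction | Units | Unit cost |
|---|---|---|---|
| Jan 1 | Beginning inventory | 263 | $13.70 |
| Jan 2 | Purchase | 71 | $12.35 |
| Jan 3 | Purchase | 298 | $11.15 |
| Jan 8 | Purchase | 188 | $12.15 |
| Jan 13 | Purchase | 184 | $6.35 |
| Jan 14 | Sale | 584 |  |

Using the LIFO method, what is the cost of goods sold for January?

COGS = $5,816.40

Jan 14, 584 sold [LIFO — newest first]: 184 @ $6.35 + 188 @ $12.15 + 212 @ $11.15 = $5,816.40
Ending inventory: 263 @ $13.70 + 71 @ $12.35 + 86 @ $11.15 = $5,438.85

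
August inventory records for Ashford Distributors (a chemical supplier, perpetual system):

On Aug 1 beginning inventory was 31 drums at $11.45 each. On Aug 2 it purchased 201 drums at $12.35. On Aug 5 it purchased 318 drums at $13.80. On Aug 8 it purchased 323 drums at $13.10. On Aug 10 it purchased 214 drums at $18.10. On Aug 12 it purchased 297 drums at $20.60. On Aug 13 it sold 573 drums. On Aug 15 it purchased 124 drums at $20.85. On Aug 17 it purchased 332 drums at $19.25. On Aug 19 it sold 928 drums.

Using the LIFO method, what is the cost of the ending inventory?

Aug 13, 573 sold [LIFO — newest first]: 297 @ $20.60 + 214 @ $18.10 + 62 @ $13.10 = $10,803.80
Aug 19, 928 sold [LIFO — newest first]: 332 @ $19.25 + 124 @ $20.85 + 261 @ $13.10 + 211 @ $13.80 = $15,307.30
Total COGS = $10,803.80 + $15,307.30 = $26,111.10
Ending inventory: 31 @ $11.45 + 201 @ $12.35 + 107 @ $13.80 = $4,313.90
Check: goods available $30,425.00 = COGS $26,111.10 + ending $4,313.90

Ending inventory = $4,313.90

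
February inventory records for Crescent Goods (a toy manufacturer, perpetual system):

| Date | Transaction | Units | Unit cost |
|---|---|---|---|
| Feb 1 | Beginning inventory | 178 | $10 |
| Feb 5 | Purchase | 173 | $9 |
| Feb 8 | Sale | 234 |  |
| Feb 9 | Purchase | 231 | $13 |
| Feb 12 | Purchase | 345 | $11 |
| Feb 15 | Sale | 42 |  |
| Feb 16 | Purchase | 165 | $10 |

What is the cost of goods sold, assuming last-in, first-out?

COGS = $2,629

Feb 8, 234 sold [LIFO — newest first]: 173 @ $9 + 61 @ $10 = $2,167
Feb 15, 42 sold [LIFO — newest first]: 42 @ $11 = $462
Total COGS = $2,167 + $462 = $2,629
Ending inventory: 117 @ $10 + 231 @ $13 + 303 @ $11 + 165 @ $10 = $9,156
Check: goods available $11,785 = COGS $2,629 + ending $9,156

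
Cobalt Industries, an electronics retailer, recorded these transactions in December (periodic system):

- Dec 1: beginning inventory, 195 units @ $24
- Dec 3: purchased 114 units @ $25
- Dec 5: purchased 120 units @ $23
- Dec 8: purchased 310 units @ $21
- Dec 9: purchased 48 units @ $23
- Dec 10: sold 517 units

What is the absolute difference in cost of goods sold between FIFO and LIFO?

FIFO COGS: 195 @ $24 + 114 @ $25 + 120 @ $23 + 88 @ $21 = $12,138
LIFO COGS: 48 @ $23 + 310 @ $21 + 120 @ $23 + 39 @ $25 = $11,349
Difference = |$12,138 − $11,349| = $789

$789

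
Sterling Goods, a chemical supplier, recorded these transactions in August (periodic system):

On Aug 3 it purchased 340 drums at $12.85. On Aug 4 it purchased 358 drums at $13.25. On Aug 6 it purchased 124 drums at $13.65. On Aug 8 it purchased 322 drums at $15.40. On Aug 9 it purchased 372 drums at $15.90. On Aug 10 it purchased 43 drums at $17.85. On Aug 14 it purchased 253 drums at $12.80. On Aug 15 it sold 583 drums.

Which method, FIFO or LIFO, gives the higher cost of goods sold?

FIFO COGS: 340 @ $12.85 + 243 @ $13.25 = $7,588.75
LIFO COGS: 253 @ $12.80 + 43 @ $17.85 + 287 @ $15.90 = $8,569.25

LIFO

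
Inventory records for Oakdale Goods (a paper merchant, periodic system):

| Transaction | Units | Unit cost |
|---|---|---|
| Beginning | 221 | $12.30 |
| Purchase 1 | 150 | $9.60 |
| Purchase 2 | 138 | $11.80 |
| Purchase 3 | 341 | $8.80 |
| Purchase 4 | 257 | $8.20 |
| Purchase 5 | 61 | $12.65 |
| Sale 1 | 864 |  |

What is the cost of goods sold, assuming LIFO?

COGS = $8,151.45

Sale 1 (864) [LIFO — newest first]: 61 @ $12.65 + 257 @ $8.20 + 341 @ $8.80 + 138 @ $11.80 + 67 @ $9.60 = $8,151.45
Ending inventory: 221 @ $12.30 + 83 @ $9.60 = $3,515.10
Check: goods available $11,666.55 = COGS $8,151.45 + ending $3,515.10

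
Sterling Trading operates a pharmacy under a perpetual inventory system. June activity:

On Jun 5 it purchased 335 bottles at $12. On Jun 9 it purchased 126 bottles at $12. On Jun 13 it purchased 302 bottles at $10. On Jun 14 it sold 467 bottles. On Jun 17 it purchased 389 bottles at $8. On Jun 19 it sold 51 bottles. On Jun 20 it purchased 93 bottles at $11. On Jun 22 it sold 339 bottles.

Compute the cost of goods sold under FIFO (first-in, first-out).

COGS = $9,304

Jun 14, 467 sold [FIFO — oldest first]: 335 @ $12 + 126 @ $12 + 6 @ $10 = $5,592
Jun 19, 51 sold [FIFO — oldest first]: 51 @ $10 = $510
Jun 22, 339 sold [FIFO — oldest first]: 245 @ $10 + 94 @ $8 = $3,202
Total COGS = $5,592 + $510 + $3,202 = $9,304
Ending inventory: 295 @ $8 + 93 @ $11 = $3,383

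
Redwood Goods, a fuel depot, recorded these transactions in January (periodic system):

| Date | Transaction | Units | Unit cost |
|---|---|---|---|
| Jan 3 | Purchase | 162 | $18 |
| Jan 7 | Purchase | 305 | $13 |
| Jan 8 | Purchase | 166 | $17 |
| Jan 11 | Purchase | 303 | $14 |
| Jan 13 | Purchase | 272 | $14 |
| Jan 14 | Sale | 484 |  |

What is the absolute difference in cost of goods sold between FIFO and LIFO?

FIFO COGS: 162 @ $18 + 305 @ $13 + 17 @ $17 = $7,170
LIFO COGS: 272 @ $14 + 212 @ $14 = $6,776
Difference = |$7,170 − $6,776| = $394

$394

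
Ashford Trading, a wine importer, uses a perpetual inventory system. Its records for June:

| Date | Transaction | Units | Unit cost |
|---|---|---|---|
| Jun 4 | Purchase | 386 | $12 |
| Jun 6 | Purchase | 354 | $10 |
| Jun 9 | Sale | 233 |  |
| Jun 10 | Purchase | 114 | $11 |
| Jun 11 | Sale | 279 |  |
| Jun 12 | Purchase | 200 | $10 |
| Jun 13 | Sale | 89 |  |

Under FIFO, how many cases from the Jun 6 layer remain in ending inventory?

Jun 9, 233 sold [FIFO — oldest first]: 233 @ $12 = $2,796
Jun 11, 279 sold [FIFO — oldest first]: 153 @ $12 + 126 @ $10 = $3,096
Jun 13, 89 sold [FIFO — oldest first]: 89 @ $10 = $890
Total COGS = $2,796 + $3,096 + $890 = $6,782
Ending inventory: 139 @ $10 + 114 @ $11 + 200 @ $10 = $4,644

139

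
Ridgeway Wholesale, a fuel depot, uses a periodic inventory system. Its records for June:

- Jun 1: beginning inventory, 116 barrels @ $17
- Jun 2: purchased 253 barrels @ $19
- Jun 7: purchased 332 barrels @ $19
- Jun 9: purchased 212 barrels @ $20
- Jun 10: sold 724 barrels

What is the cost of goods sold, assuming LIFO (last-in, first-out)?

COGS = $13,968

Jun 10, 724 sold [LIFO — newest first]: 212 @ $20 + 332 @ $19 + 180 @ $19 = $13,968
Ending inventory: 116 @ $17 + 73 @ $19 = $3,359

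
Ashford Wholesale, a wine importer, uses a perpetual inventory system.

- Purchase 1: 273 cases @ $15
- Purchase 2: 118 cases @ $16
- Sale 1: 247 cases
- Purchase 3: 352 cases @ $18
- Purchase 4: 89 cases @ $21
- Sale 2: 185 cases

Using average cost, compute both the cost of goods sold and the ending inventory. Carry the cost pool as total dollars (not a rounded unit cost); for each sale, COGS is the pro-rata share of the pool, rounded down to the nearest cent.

After Purchase 1: 273 on hand, pool $4,095.00 (≈ $15.0000 each)
After Purchase 2: 391 on hand, pool $5,983.00 (≈ $15.3018 each)
Sale 1, sell 247: 247/391 × $5,983.00 → $3,779.54
After Purchase 3: 496 on hand, pool $8,539.46 (≈ $17.2167 each)
After Purchase 4: 585 on hand, pool $10,408.46 (≈ $17.7922 each)
Sale 2, sell 185: 185/585 × $10,408.46 → $3,291.56
Total COGS = $3,779.54 + $3,291.56 = $7,071.10
Ending inventory (cost pool remaining) = $7,116.90
Check: goods available $14,188.00 = COGS $7,071.10 + ending $7,116.90

COGS = $7,071.10; ending inventory = $7,116.90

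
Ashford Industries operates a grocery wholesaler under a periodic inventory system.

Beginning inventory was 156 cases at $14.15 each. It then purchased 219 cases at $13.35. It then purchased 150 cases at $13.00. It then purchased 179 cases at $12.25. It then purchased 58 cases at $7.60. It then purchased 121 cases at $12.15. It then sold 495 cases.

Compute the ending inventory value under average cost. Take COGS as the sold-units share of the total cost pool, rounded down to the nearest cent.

Ending inventory = $4,914.71

Sale 1, sell 495: 495/883 × $11,184.75 → $6,270.04
Ending inventory (cost pool remaining) = $4,914.71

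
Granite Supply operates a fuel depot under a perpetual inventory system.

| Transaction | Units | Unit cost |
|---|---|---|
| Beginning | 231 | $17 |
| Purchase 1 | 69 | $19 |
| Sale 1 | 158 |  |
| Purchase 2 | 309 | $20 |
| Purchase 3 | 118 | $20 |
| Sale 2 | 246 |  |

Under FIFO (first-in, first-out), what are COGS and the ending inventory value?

Sale 1 (158) [FIFO — oldest first]: 158 @ $17 = $2,686
Sale 2 (246) [FIFO — oldest first]: 73 @ $17 + 69 @ $19 + 104 @ $20 = $4,632
Total COGS = $2,686 + $4,632 = $7,318
Ending inventory: 205 @ $20 + 118 @ $20 = $6,460
Check: goods available $13,778 = COGS $7,318 + ending $6,460

COGS = $7,318; ending inventory = $6,460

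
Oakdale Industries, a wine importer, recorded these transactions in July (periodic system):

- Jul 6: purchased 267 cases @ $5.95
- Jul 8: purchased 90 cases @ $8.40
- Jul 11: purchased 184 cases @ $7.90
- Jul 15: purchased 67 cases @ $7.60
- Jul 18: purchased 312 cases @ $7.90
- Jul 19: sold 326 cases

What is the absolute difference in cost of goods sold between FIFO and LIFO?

$486.95

FIFO COGS: 267 @ $5.95 + 59 @ $8.40 = $2,084.25
LIFO COGS: 312 @ $7.90 + 14 @ $7.60 = $2,571.20
Difference = |$2,084.25 − $2,571.20| = $486.95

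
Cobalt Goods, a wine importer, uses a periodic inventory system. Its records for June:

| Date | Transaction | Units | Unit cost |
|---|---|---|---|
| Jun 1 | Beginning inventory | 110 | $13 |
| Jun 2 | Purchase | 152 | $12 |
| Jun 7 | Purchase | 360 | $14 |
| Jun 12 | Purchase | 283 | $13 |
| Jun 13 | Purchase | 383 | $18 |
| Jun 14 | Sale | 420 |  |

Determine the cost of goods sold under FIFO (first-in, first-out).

Jun 14, 420 sold [FIFO — oldest first]: 110 @ $13 + 152 @ $12 + 158 @ $14 = $5,466
Ending inventory: 202 @ $14 + 283 @ $13 + 383 @ $18 = $13,401

COGS = $5,466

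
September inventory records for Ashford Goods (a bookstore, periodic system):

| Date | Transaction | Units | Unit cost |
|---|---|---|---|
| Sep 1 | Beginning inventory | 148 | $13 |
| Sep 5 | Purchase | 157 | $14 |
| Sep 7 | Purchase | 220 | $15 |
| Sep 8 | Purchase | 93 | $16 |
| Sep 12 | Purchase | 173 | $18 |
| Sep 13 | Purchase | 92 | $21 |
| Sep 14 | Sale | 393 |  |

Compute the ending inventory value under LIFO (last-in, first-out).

Ending inventory = $6,897

Sep 14, 393 sold [LIFO — newest first]: 92 @ $21 + 173 @ $18 + 93 @ $16 + 35 @ $15 = $7,059
Ending inventory: 148 @ $13 + 157 @ $14 + 185 @ $15 = $6,897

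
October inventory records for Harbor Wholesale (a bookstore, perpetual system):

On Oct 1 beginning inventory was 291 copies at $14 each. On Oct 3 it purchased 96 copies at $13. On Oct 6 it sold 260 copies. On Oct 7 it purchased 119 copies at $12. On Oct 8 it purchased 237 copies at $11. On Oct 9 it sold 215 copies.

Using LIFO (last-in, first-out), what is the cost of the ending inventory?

Ending inventory = $3,448

Oct 6, 260 sold [LIFO — newest first]: 96 @ $13 + 164 @ $14 = $3,544
Oct 9, 215 sold [LIFO — newest first]: 215 @ $11 = $2,365
Total COGS = $3,544 + $2,365 = $5,909
Ending inventory: 127 @ $14 + 119 @ $12 + 22 @ $11 = $3,448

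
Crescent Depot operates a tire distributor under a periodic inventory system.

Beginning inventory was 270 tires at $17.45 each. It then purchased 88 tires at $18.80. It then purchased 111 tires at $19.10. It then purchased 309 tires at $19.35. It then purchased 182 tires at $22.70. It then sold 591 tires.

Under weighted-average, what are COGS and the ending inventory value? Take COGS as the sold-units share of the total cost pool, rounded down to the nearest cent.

COGS = $11,448.50; ending inventory = $7,148.05

Sale 1, sell 591: 591/960 × $18,596.55 → $11,448.50
Ending inventory (cost pool remaining) = $7,148.05
Check: goods available $18,596.55 = COGS $11,448.50 + ending $7,148.05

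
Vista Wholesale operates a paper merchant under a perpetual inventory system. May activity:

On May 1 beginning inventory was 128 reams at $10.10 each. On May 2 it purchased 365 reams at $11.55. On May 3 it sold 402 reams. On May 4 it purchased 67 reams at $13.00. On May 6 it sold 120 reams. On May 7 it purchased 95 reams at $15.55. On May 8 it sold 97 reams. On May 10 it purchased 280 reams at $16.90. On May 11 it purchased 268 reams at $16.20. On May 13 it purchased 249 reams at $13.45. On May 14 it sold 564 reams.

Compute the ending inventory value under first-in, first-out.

Ending inventory = $3,673.05

May 3, 402 sold [FIFO — oldest first]: 128 @ $10.10 + 274 @ $11.55 = $4,457.50
May 6, 120 sold [FIFO — oldest first]: 91 @ $11.55 + 29 @ $13.00 = $1,428.05
May 8, 97 sold [FIFO — oldest first]: 38 @ $13.00 + 59 @ $15.55 = $1,411.45
May 14, 564 sold [FIFO — oldest first]: 36 @ $15.55 + 280 @ $16.90 + 248 @ $16.20 = $9,309.40
Total COGS = $4,457.50 + $1,428.05 + $1,411.45 + $9,309.40 = $16,606.40
Ending inventory: 20 @ $16.20 + 249 @ $13.45 = $3,673.05
Check: goods available $20,279.45 = COGS $16,606.40 + ending $3,673.05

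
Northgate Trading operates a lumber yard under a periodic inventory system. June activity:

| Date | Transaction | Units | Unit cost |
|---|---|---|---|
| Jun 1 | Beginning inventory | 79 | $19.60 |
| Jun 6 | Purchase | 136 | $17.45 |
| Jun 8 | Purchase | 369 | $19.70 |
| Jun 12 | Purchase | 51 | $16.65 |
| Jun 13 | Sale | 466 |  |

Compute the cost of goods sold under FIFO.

Jun 13, 466 sold [FIFO — oldest first]: 79 @ $19.60 + 136 @ $17.45 + 251 @ $19.70 = $8,866.30
Ending inventory: 118 @ $19.70 + 51 @ $16.65 = $3,173.75

COGS = $8,866.30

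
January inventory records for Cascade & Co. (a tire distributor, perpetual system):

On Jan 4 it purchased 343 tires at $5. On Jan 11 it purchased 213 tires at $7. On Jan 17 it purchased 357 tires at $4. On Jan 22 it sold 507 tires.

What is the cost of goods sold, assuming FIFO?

Jan 22, 507 sold [FIFO — oldest first]: 343 @ $5 + 164 @ $7 = $2,863
Ending inventory: 49 @ $7 + 357 @ $4 = $1,771
Check: goods available $4,634 = COGS $2,863 + ending $1,771

COGS = $2,863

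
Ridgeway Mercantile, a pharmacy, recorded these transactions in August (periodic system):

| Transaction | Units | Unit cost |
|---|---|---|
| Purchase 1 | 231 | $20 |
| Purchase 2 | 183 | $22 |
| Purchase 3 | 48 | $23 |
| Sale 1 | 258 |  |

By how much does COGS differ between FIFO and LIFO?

$456

FIFO COGS: 231 @ $20 + 27 @ $22 = $5,214
LIFO COGS: 48 @ $23 + 183 @ $22 + 27 @ $20 = $5,670
Difference = |$5,214 − $5,670| = $456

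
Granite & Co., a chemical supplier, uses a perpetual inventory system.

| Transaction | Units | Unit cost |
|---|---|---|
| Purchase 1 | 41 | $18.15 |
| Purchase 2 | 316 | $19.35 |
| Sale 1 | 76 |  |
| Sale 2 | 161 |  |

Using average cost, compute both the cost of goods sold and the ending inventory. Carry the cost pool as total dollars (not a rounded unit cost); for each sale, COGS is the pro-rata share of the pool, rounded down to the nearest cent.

COGS = $4,553.28; ending inventory = $2,305.47

After Purchase 1: 41 on hand, pool $744.15 (≈ $18.1500 each)
After Purchase 2: 357 on hand, pool $6,858.75 (≈ $19.2122 each)
Sale 1, sell 76: 76/357 × $6,858.75 → $1,460.12
Sale 2, sell 161: 161/281 × $5,398.63 → $3,093.16
Total COGS = $1,460.12 + $3,093.16 = $4,553.28
Ending inventory (cost pool remaining) = $2,305.47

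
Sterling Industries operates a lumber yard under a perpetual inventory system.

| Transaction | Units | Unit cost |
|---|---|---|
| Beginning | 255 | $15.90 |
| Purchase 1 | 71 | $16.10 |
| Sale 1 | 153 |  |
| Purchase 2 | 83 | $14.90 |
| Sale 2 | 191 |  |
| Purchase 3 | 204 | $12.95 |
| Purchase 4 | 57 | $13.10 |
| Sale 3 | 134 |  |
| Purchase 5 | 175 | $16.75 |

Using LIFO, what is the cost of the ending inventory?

Sale 1 (153) [LIFO — newest first]: 71 @ $16.10 + 82 @ $15.90 = $2,446.90
Sale 2 (191) [LIFO — newest first]: 83 @ $14.90 + 108 @ $15.90 = $2,953.90
Sale 3 (134) [LIFO — newest first]: 57 @ $13.10 + 77 @ $12.95 = $1,743.85
Total COGS = $2,446.90 + $2,953.90 + $1,743.85 = $7,144.65
Ending inventory: 65 @ $15.90 + 127 @ $12.95 + 175 @ $16.75 = $5,609.40
Check: goods available $12,754.05 = COGS $7,144.65 + ending $5,609.40

Ending inventory = $5,609.40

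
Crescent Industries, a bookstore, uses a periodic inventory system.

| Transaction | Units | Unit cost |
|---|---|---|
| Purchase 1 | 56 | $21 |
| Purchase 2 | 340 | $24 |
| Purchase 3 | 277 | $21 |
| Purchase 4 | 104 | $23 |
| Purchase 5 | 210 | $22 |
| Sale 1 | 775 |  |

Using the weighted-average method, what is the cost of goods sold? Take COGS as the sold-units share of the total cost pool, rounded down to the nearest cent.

COGS = $17,404.12

Sale 1, sell 775: 775/987 × $22,165.00 → $17,404.12
Ending inventory (cost pool remaining) = $4,760.88
Check: goods available $22,165.00 = COGS $17,404.12 + ending $4,760.88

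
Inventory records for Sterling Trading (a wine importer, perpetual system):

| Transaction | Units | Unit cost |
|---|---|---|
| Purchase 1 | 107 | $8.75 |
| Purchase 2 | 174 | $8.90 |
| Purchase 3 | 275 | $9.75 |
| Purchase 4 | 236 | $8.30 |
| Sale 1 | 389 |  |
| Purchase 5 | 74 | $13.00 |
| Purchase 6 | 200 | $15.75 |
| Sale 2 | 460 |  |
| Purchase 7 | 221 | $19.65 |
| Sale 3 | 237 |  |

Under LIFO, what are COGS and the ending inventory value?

Sale 1 (389) [LIFO — newest first]: 236 @ $8.30 + 153 @ $9.75 = $3,450.55
Sale 2 (460) [LIFO — newest first]: 200 @ $15.75 + 74 @ $13.00 + 122 @ $9.75 + 64 @ $8.90 = $5,871.10
Sale 3 (237) [LIFO — newest first]: 221 @ $19.65 + 16 @ $8.90 = $4,485.05
Total COGS = $3,450.55 + $5,871.10 + $4,485.05 = $13,806.70
Ending inventory: 107 @ $8.75 + 94 @ $8.90 = $1,772.85
Check: goods available $15,579.55 = COGS $13,806.70 + ending $1,772.85

COGS = $13,806.70; ending inventory = $1,772.85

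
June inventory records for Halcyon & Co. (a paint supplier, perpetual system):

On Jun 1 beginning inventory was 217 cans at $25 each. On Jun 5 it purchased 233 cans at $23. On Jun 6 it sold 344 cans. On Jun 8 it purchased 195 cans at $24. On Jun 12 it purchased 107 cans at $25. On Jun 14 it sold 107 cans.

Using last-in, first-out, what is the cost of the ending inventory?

Ending inventory = $7,330

Jun 6, 344 sold [LIFO — newest first]: 233 @ $23 + 111 @ $25 = $8,134
Jun 14, 107 sold [LIFO — newest first]: 107 @ $25 = $2,675
Total COGS = $8,134 + $2,675 = $10,809
Ending inventory: 106 @ $25 + 195 @ $24 = $7,330
Check: goods available $18,139 = COGS $10,809 + ending $7,330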